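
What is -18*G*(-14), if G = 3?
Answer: 756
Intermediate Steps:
-18*G*(-14) = -18*3*(-14) = -54*(-14) = 756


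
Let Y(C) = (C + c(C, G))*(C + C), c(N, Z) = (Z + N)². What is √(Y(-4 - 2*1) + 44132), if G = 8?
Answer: 2*√11039 ≈ 210.13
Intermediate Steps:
c(N, Z) = (N + Z)²
Y(C) = 2*C*(C + (8 + C)²) (Y(C) = (C + (C + 8)²)*(C + C) = (C + (8 + C)²)*(2*C) = 2*C*(C + (8 + C)²))
√(Y(-4 - 2*1) + 44132) = √(2*(-4 - 2*1)*((-4 - 2*1) + (8 + (-4 - 2*1))²) + 44132) = √(2*(-4 - 2)*((-4 - 2) + (8 + (-4 - 2))²) + 44132) = √(2*(-6)*(-6 + (8 - 6)²) + 44132) = √(2*(-6)*(-6 + 2²) + 44132) = √(2*(-6)*(-6 + 4) + 44132) = √(2*(-6)*(-2) + 44132) = √(24 + 44132) = √44156 = 2*√11039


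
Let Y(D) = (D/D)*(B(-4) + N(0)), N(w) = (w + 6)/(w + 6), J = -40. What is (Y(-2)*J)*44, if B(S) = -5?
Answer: 7040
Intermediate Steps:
N(w) = 1 (N(w) = (6 + w)/(6 + w) = 1)
Y(D) = -4 (Y(D) = (D/D)*(-5 + 1) = 1*(-4) = -4)
(Y(-2)*J)*44 = -4*(-40)*44 = 160*44 = 7040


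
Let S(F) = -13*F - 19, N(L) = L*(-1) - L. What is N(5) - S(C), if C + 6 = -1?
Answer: -82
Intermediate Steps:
C = -7 (C = -6 - 1 = -7)
N(L) = -2*L (N(L) = -L - L = -2*L)
S(F) = -19 - 13*F
N(5) - S(C) = -2*5 - (-19 - 13*(-7)) = -10 - (-19 + 91) = -10 - 1*72 = -10 - 72 = -82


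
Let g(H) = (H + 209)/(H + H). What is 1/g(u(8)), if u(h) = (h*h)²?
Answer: 8192/4305 ≈ 1.9029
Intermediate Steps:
u(h) = h⁴ (u(h) = (h²)² = h⁴)
g(H) = (209 + H)/(2*H) (g(H) = (209 + H)/((2*H)) = (209 + H)*(1/(2*H)) = (209 + H)/(2*H))
1/g(u(8)) = 1/((209 + 8⁴)/(2*(8⁴))) = 1/((½)*(209 + 4096)/4096) = 1/((½)*(1/4096)*4305) = 1/(4305/8192) = 8192/4305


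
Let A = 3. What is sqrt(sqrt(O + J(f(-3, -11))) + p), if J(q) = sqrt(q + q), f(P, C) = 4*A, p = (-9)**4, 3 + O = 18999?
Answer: sqrt(6561 + sqrt(2)*sqrt(9498 + sqrt(6))) ≈ 81.846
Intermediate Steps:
O = 18996 (O = -3 + 18999 = 18996)
p = 6561
f(P, C) = 12 (f(P, C) = 4*3 = 12)
J(q) = sqrt(2)*sqrt(q) (J(q) = sqrt(2*q) = sqrt(2)*sqrt(q))
sqrt(sqrt(O + J(f(-3, -11))) + p) = sqrt(sqrt(18996 + sqrt(2)*sqrt(12)) + 6561) = sqrt(sqrt(18996 + sqrt(2)*(2*sqrt(3))) + 6561) = sqrt(sqrt(18996 + 2*sqrt(6)) + 6561) = sqrt(6561 + sqrt(18996 + 2*sqrt(6)))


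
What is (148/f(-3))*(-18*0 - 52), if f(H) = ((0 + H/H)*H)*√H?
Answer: -7696*I*√3/9 ≈ -1481.1*I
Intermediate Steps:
f(H) = H^(3/2) (f(H) = ((0 + 1)*H)*√H = (1*H)*√H = H*√H = H^(3/2))
(148/f(-3))*(-18*0 - 52) = (148/((-3)^(3/2)))*(-18*0 - 52) = (148/((-3*I*√3)))*(0 - 52) = (148*(I*√3/9))*(-52) = (148*I*√3/9)*(-52) = -7696*I*√3/9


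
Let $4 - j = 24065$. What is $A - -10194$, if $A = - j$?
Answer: $34255$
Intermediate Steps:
$j = -24061$ ($j = 4 - 24065 = -24061$)
$A = 24061$ ($A = \left(-1\right) \left(-24061\right) = 24061$)
$A - -10194 = 24061 - -10194 = 24061 + 10194 = 34255$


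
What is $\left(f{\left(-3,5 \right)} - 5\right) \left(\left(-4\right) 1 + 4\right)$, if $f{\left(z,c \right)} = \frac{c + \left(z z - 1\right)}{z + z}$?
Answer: $0$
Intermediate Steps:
$f{\left(z,c \right)} = \frac{-1 + c + z^{2}}{2 z}$ ($f{\left(z,c \right)} = \frac{c + \left(z^{2} - 1\right)}{2 z} = \left(c + \left(-1 + z^{2}\right)\right) \frac{1}{2 z} = \left(-1 + c + z^{2}\right) \frac{1}{2 z} = \frac{-1 + c + z^{2}}{2 z}$)
$\left(f{\left(-3,5 \right)} - 5\right) \left(\left(-4\right) 1 + 4\right) = \left(\frac{-1 + 5 + \left(-3\right)^{2}}{2 \left(-3\right)} - 5\right) \left(\left(-4\right) 1 + 4\right) = \left(\frac{1}{2} \left(- \frac{1}{3}\right) \left(-1 + 5 + 9\right) - 5\right) \left(-4 + 4\right) = \left(\frac{1}{2} \left(- \frac{1}{3}\right) 13 - 5\right) 0 = \left(- \frac{13}{6} - 5\right) 0 = \left(- \frac{43}{6}\right) 0 = 0$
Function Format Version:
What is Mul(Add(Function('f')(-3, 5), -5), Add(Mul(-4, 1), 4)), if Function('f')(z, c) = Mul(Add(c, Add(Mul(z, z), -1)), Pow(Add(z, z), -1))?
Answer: 0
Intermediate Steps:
Function('f')(z, c) = Mul(Rational(1, 2), Pow(z, -1), Add(-1, c, Pow(z, 2))) (Function('f')(z, c) = Mul(Add(c, Add(Pow(z, 2), -1)), Pow(Mul(2, z), -1)) = Mul(Add(c, Add(-1, Pow(z, 2))), Mul(Rational(1, 2), Pow(z, -1))) = Mul(Add(-1, c, Pow(z, 2)), Mul(Rational(1, 2), Pow(z, -1))) = Mul(Rational(1, 2), Pow(z, -1), Add(-1, c, Pow(z, 2))))
Mul(Add(Function('f')(-3, 5), -5), Add(Mul(-4, 1), 4)) = Mul(Add(Mul(Rational(1, 2), Pow(-3, -1), Add(-1, 5, Pow(-3, 2))), -5), Add(Mul(-4, 1), 4)) = Mul(Add(Mul(Rational(1, 2), Rational(-1, 3), Add(-1, 5, 9)), -5), Add(-4, 4)) = Mul(Add(Mul(Rational(1, 2), Rational(-1, 3), 13), -5), 0) = Mul(Add(Rational(-13, 6), -5), 0) = Mul(Rational(-43, 6), 0) = 0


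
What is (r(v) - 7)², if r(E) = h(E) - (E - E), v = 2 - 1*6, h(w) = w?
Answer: 121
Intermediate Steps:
v = -4 (v = 2 - 6 = -4)
r(E) = E (r(E) = E - (E - E) = E - 1*0 = E + 0 = E)
(r(v) - 7)² = (-4 - 7)² = (-11)² = 121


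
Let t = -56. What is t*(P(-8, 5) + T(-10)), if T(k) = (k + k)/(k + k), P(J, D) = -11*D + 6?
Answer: 2688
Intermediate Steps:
P(J, D) = 6 - 11*D
T(k) = 1 (T(k) = (2*k)/((2*k)) = (2*k)*(1/(2*k)) = 1)
t*(P(-8, 5) + T(-10)) = -56*((6 - 11*5) + 1) = -56*((6 - 55) + 1) = -56*(-49 + 1) = -56*(-48) = 2688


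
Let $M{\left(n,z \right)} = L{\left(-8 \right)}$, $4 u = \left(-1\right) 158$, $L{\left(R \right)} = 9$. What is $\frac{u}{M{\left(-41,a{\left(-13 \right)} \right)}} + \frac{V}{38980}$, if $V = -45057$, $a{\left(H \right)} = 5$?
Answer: $- \frac{1945223}{350820} \approx -5.5448$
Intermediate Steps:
$u = - \frac{79}{2}$ ($u = \frac{\left(-1\right) 158}{4} = \frac{1}{4} \left(-158\right) = - \frac{79}{2} \approx -39.5$)
$M{\left(n,z \right)} = 9$
$\frac{u}{M{\left(-41,a{\left(-13 \right)} \right)}} + \frac{V}{38980} = - \frac{79}{2 \cdot 9} - \frac{45057}{38980} = \left(- \frac{79}{2}\right) \frac{1}{9} - \frac{45057}{38980} = - \frac{79}{18} - \frac{45057}{38980} = - \frac{1945223}{350820}$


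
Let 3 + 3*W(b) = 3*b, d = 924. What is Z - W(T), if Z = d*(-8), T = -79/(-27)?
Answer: -199636/27 ≈ -7393.9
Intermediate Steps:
T = 79/27 (T = -79*(-1/27) = 79/27 ≈ 2.9259)
W(b) = -1 + b (W(b) = -1 + (3*b)/3 = -1 + b)
Z = -7392 (Z = 924*(-8) = -7392)
Z - W(T) = -7392 - (-1 + 79/27) = -7392 - 1*52/27 = -7392 - 52/27 = -199636/27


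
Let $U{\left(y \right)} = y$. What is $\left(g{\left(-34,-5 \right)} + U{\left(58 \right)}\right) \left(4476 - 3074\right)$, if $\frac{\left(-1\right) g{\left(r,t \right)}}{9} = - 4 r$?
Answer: $-1634732$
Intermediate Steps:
$g{\left(r,t \right)} = 36 r$ ($g{\left(r,t \right)} = - 9 \left(- 4 r\right) = 36 r$)
$\left(g{\left(-34,-5 \right)} + U{\left(58 \right)}\right) \left(4476 - 3074\right) = \left(36 \left(-34\right) + 58\right) \left(4476 - 3074\right) = \left(-1224 + 58\right) 1402 = \left(-1166\right) 1402 = -1634732$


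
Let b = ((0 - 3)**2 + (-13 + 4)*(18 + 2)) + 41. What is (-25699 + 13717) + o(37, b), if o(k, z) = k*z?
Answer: -16792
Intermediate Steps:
b = -130 (b = ((-3)**2 - 9*20) + 41 = (9 - 180) + 41 = -171 + 41 = -130)
(-25699 + 13717) + o(37, b) = (-25699 + 13717) + 37*(-130) = -11982 - 4810 = -16792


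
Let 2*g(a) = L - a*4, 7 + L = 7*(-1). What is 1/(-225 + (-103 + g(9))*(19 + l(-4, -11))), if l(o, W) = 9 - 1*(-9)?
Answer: -1/4961 ≈ -0.00020157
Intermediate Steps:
L = -14 (L = -7 + 7*(-1) = -7 - 7 = -14)
l(o, W) = 18 (l(o, W) = 9 + 9 = 18)
g(a) = -7 - 2*a (g(a) = (-14 - a*4)/2 = (-14 - 4*a)/2 = -7 - 2*a)
1/(-225 + (-103 + g(9))*(19 + l(-4, -11))) = 1/(-225 + (-103 + (-7 - 2*9))*(19 + 18)) = 1/(-225 + (-103 + (-7 - 18))*37) = 1/(-225 + (-103 - 25)*37) = 1/(-225 - 128*37) = 1/(-225 - 4736) = 1/(-4961) = -1/4961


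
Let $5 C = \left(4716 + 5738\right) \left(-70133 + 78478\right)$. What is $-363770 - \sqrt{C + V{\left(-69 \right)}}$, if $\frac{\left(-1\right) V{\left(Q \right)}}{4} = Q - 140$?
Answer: $-363770 - \sqrt{17448562} \approx -3.6795 \cdot 10^{5}$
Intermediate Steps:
$V{\left(Q \right)} = 560 - 4 Q$ ($V{\left(Q \right)} = - 4 \left(Q - 140\right) = - 4 \left(-140 + Q\right) = 560 - 4 Q$)
$C = 17447726$ ($C = \frac{\left(4716 + 5738\right) \left(-70133 + 78478\right)}{5} = \frac{10454 \cdot 8345}{5} = \frac{1}{5} \cdot 87238630 = 17447726$)
$-363770 - \sqrt{C + V{\left(-69 \right)}} = -363770 - \sqrt{17447726 + \left(560 - -276\right)} = -363770 - \sqrt{17447726 + \left(560 + 276\right)} = -363770 - \sqrt{17447726 + 836} = -363770 - \sqrt{17448562}$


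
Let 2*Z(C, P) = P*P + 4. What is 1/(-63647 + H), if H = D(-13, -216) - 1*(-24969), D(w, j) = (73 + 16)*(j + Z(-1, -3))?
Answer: -2/114647 ≈ -1.7445e-5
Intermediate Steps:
Z(C, P) = 2 + P**2/2 (Z(C, P) = (P*P + 4)/2 = (P**2 + 4)/2 = (4 + P**2)/2 = 2 + P**2/2)
D(w, j) = 1157/2 + 89*j (D(w, j) = (73 + 16)*(j + (2 + (1/2)*(-3)**2)) = 89*(j + (2 + (1/2)*9)) = 89*(j + (2 + 9/2)) = 89*(j + 13/2) = 89*(13/2 + j) = 1157/2 + 89*j)
H = 12647/2 (H = (1157/2 + 89*(-216)) - 1*(-24969) = (1157/2 - 19224) + 24969 = -37291/2 + 24969 = 12647/2 ≈ 6323.5)
1/(-63647 + H) = 1/(-63647 + 12647/2) = 1/(-114647/2) = -2/114647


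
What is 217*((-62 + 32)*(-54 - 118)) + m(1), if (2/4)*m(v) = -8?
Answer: 1119704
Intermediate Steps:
m(v) = -16 (m(v) = 2*(-8) = -16)
217*((-62 + 32)*(-54 - 118)) + m(1) = 217*((-62 + 32)*(-54 - 118)) - 16 = 217*(-30*(-172)) - 16 = 217*5160 - 16 = 1119720 - 16 = 1119704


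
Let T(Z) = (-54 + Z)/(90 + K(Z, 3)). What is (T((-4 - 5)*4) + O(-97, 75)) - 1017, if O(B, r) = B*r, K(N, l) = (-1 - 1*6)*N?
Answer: -157553/19 ≈ -8292.3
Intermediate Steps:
K(N, l) = -7*N (K(N, l) = (-1 - 6)*N = -7*N)
T(Z) = (-54 + Z)/(90 - 7*Z)
(T((-4 - 5)*4) + O(-97, 75)) - 1017 = ((54 - (-4 - 5)*4)/(-90 + 7*((-4 - 5)*4)) - 97*75) - 1017 = ((54 - (-9)*4)/(-90 + 7*(-9*4)) - 7275) - 1017 = ((54 - 1*(-36))/(-90 + 7*(-36)) - 7275) - 1017 = ((54 + 36)/(-90 - 252) - 7275) - 1017 = (90/(-342) - 7275) - 1017 = (-1/342*90 - 7275) - 1017 = (-5/19 - 7275) - 1017 = -138230/19 - 1017 = -157553/19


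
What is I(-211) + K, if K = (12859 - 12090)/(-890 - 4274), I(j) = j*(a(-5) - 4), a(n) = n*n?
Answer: -22882453/5164 ≈ -4431.1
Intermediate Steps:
a(n) = n²
I(j) = 21*j (I(j) = j*((-5)² - 4) = j*(25 - 4) = j*21 = 21*j)
K = -769/5164 (K = 769/(-5164) = 769*(-1/5164) = -769/5164 ≈ -0.14892)
I(-211) + K = 21*(-211) - 769/5164 = -4431 - 769/5164 = -22882453/5164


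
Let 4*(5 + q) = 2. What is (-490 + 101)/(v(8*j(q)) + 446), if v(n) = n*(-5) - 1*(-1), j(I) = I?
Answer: -389/627 ≈ -0.62041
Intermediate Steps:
q = -9/2 (q = -5 + (1/4)*2 = -5 + 1/2 = -9/2 ≈ -4.5000)
v(n) = 1 - 5*n (v(n) = -5*n + 1 = 1 - 5*n)
(-490 + 101)/(v(8*j(q)) + 446) = (-490 + 101)/((1 - 40*(-9)/2) + 446) = -389/((1 - 5*(-36)) + 446) = -389/((1 + 180) + 446) = -389/(181 + 446) = -389/627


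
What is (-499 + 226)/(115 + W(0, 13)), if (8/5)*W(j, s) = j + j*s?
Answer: -273/115 ≈ -2.3739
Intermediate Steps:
W(j, s) = 5*j/8 + 5*j*s/8 (W(j, s) = 5*(j + j*s)/8 = 5*j/8 + 5*j*s/8)
(-499 + 226)/(115 + W(0, 13)) = (-499 + 226)/(115 + (5/8)*0*(1 + 13)) = -273/(115 + (5/8)*0*14) = -273/(115 + 0) = -273/115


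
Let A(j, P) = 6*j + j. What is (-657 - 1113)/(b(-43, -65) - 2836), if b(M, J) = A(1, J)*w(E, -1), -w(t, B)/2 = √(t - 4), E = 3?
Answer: 1254930/2010773 - 6195*I/2010773 ≈ 0.6241 - 0.0030809*I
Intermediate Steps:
w(t, B) = -2*√(-4 + t) (w(t, B) = -2*√(t - 4) = -2*√(-4 + t))
A(j, P) = 7*j
b(M, J) = -14*I (b(M, J) = (7*1)*(-2*√(-4 + 3)) = 7*(-2*I) = -14*I)
(-657 - 1113)/(b(-43, -65) - 2836) = (-657 - 1113)/(-14*I - 2836) = -1770*(-2836 + 14*I)/8043092 = -885*(-2836 + 14*I)/4021546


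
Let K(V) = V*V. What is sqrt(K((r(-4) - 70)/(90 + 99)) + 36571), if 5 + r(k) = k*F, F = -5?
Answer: 2*sqrt(326588929)/189 ≈ 191.24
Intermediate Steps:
r(k) = -5 - 5*k (r(k) = -5 + k*(-5) = -5 - 5*k)
K(V) = V**2
sqrt(K((r(-4) - 70)/(90 + 99)) + 36571) = sqrt((((-5 - 5*(-4)) - 70)/(90 + 99))**2 + 36571) = sqrt((((-5 + 20) - 70)/189)**2 + 36571) = sqrt(((15 - 70)*(1/189))**2 + 36571) = sqrt((-55*1/189)**2 + 36571) = sqrt((-55/189)**2 + 36571) = sqrt(3025/35721 + 36571) = sqrt(1306355716/35721) = 2*sqrt(326588929)/189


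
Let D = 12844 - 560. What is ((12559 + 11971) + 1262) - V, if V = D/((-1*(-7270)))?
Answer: 93747778/3635 ≈ 25790.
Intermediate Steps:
D = 12284
V = 6142/3635 (V = 12284/((-1*(-7270))) = 12284/7270 = 12284*(1/7270) = 6142/3635 ≈ 1.6897)
((12559 + 11971) + 1262) - V = ((12559 + 11971) + 1262) - 1*6142/3635 = (24530 + 1262) - 6142/3635 = 25792 - 6142/3635 = 93747778/3635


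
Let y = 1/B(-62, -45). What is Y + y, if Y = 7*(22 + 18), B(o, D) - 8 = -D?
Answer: 14841/53 ≈ 280.02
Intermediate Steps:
B(o, D) = 8 - D
Y = 280 (Y = 7*40 = 280)
y = 1/53 (y = 1/(8 - 1*(-45)) = 1/(8 + 45) = 1/53 ≈ 0.018868)
Y + y = 280 + 1/53 = 14841/53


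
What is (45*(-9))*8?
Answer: -3240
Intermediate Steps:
(45*(-9))*8 = -405*8 = -3240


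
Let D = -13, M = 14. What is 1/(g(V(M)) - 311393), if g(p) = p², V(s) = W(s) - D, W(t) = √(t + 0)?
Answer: -155605/48425827318 - 13*√14/48425827318 ≈ -3.2143e-6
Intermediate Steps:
W(t) = √t
V(s) = 13 + √s (V(s) = √s - 1*(-13) = √s + 13 = 13 + √s)
1/(g(V(M)) - 311393) = 1/((13 + √14)² - 311393) = 1/(-311393 + (13 + √14)²)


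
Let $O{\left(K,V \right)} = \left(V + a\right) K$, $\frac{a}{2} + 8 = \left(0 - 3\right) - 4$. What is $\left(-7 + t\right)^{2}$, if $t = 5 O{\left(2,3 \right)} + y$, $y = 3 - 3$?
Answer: $76729$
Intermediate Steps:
$a = -30$ ($a = -16 + 2 \left(\left(0 - 3\right) - 4\right) = -16 + 2 \left(-3 - 4\right) = -16 + 2 \left(-7\right) = -16 - 14 = -30$)
$O{\left(K,V \right)} = K \left(-30 + V\right)$ ($O{\left(K,V \right)} = \left(V - 30\right) K = \left(-30 + V\right) K = K \left(-30 + V\right)$)
$y = 0$ ($y = 3 - 3 = 0$)
$t = -270$ ($t = 5 \cdot 2 \left(-30 + 3\right) + 0 = 5 \cdot 2 \left(-27\right) + 0 = 5 \left(-54\right) + 0 = -270 + 0 = -270$)
$\left(-7 + t\right)^{2} = \left(-7 - 270\right)^{2} = \left(-277\right)^{2} = 76729$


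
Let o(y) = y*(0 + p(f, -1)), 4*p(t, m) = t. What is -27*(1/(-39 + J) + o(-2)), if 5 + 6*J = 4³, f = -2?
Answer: -4563/175 ≈ -26.074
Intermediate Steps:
p(t, m) = t/4
J = 59/6 (J = -⅚ + (⅙)*4³ = -⅚ + (⅙)*64 = -⅚ + 32/3 = 59/6 ≈ 9.8333)
o(y) = -y/2 (o(y) = y*(0 + (¼)*(-2)) = y*(0 - ½) = y*(-½) = -y/2)
-27*(1/(-39 + J) + o(-2)) = -27*(1/(-39 + 59/6) - ½*(-2)) = -27*(1/(-175/6) + 1) = -27*(-6/175 + 1) = -27*169/175 = -4563/175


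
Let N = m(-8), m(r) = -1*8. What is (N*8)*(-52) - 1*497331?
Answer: -494003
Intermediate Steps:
m(r) = -8
N = -8
(N*8)*(-52) - 1*497331 = -8*8*(-52) - 1*497331 = -64*(-52) - 497331 = 3328 - 497331 = -494003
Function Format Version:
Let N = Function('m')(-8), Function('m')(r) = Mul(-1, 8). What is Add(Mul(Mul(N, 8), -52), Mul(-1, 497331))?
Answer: -494003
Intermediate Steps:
Function('m')(r) = -8
N = -8
Add(Mul(Mul(N, 8), -52), Mul(-1, 497331)) = Add(Mul(Mul(-8, 8), -52), Mul(-1, 497331)) = Add(Mul(-64, -52), -497331) = Add(3328, -497331) = -494003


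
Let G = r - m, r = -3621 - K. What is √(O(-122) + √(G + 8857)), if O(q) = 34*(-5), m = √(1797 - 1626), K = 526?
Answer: √(-170 + √3*√(1570 - √19)) ≈ 10.073*I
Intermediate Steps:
r = -4147 (r = -3621 - 1*526 = -3621 - 526 = -4147)
m = 3*√19 (m = √171 = 3*√19 ≈ 13.077)
G = -4147 - 3*√19 ≈ -4160.1
O(q) = -170
√(O(-122) + √(G + 8857)) = √(-170 + √((-4147 - 3*√19) + 8857)) = √(-170 + √(4710 - 3*√19))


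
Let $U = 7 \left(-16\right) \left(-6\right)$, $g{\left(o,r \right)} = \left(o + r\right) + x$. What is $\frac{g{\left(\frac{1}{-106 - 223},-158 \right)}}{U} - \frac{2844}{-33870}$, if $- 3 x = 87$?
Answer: $- \frac{20208939}{104003480} \approx -0.19431$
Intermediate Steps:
$x = -29$ ($x = \left(- \frac{1}{3}\right) 87 = -29$)
$g{\left(o,r \right)} = -29 + o + r$ ($g{\left(o,r \right)} = \left(o + r\right) - 29 = -29 + o + r$)
$U = 672$ ($U = \left(-112\right) \left(-6\right) = 672$)
$\frac{g{\left(\frac{1}{-106 - 223},-158 \right)}}{U} - \frac{2844}{-33870} = \frac{-29 + \frac{1}{-106 - 223} - 158}{672} - \frac{2844}{-33870} = \left(-29 + \frac{1}{-329} - 158\right) \frac{1}{672} - - \frac{474}{5645} = \left(-29 - \frac{1}{329} - 158\right) \frac{1}{672} + \frac{474}{5645} = \left(- \frac{61524}{329}\right) \frac{1}{672} + \frac{474}{5645} = - \frac{5127}{18424} + \frac{474}{5645} = - \frac{20208939}{104003480}$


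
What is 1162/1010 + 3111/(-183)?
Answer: -8004/505 ≈ -15.850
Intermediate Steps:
1162/1010 + 3111/(-183) = 1162*(1/1010) + 3111*(-1/183) = 581/505 - 17 = -8004/505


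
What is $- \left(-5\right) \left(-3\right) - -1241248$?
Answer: $1241233$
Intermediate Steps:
$- \left(-5\right) \left(-3\right) - -1241248 = \left(-1\right) 15 + 1241248 = -15 + 1241248 = 1241233$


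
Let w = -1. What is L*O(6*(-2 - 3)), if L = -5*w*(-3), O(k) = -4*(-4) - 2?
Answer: -210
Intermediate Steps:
O(k) = 14 (O(k) = 16 - 2 = 14)
L = -15 (L = -5*(-1)*(-3) = 5*(-3) = -15)
L*O(6*(-2 - 3)) = -15*14 = -210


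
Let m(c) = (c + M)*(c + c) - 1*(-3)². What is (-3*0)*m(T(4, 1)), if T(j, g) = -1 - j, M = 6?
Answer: 0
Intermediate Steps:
m(c) = -9 + 2*c*(6 + c) (m(c) = (c + 6)*(c + c) - 1*(-3)² = (6 + c)*(2*c) - 1*9 = 2*c*(6 + c) - 9 = -9 + 2*c*(6 + c))
(-3*0)*m(T(4, 1)) = (-3*0)*(-9 + 2*(-1 - 1*4)² + 12*(-1 - 1*4)) = 0*(-9 + 2*(-1 - 4)² + 12*(-1 - 4)) = 0*(-9 + 2*(-5)² + 12*(-5)) = 0*(-9 + 2*25 - 60) = 0*(-9 + 50 - 60) = 0*(-19) = 0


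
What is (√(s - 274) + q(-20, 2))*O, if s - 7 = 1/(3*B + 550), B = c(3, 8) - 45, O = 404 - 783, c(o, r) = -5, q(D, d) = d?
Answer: -758 - 379*I*√106799/20 ≈ -758.0 - 6192.9*I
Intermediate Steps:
O = -379
B = -50 (B = -5 - 45 = -50)
s = 2801/400 (s = 7 + 1/(3*(-50) + 550) = 7 + 1/(-150 + 550) = 7 + 1/400 = 2801/400 ≈ 7.0025)
(√(s - 274) + q(-20, 2))*O = (√(2801/400 - 274) + 2)*(-379) = (√(-106799/400) + 2)*(-379) = (I*√106799/20 + 2)*(-379) = (2 + I*√106799/20)*(-379) = -758 - 379*I*√106799/20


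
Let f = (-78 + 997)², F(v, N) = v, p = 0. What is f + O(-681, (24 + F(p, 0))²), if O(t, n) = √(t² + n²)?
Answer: 844561 + 3*√88393 ≈ 8.4545e+5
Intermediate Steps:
O(t, n) = √(n² + t²)
f = 844561 (f = 919² = 844561)
f + O(-681, (24 + F(p, 0))²) = 844561 + √(((24 + 0)²)² + (-681)²) = 844561 + √((24²)² + 463761) = 844561 + √(576² + 463761) = 844561 + √(331776 + 463761) = 844561 + √795537 = 844561 + 3*√88393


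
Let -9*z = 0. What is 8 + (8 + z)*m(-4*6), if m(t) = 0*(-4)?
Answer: 8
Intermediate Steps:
m(t) = 0
z = 0 (z = -⅑*0 = 0)
8 + (8 + z)*m(-4*6) = 8 + (8 + 0)*0 = 8 + 8*0 = 8 + 0 = 8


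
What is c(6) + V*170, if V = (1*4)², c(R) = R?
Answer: 2726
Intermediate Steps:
V = 16 (V = 4² = 16)
c(6) + V*170 = 6 + 16*170 = 6 + 2720 = 2726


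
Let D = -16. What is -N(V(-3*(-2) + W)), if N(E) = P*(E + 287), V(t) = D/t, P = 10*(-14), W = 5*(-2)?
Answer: 40740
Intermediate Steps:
W = -10
P = -140
V(t) = -16/t
N(E) = -40180 - 140*E (N(E) = -140*(E + 287) = -140*(287 + E) = -40180 - 140*E)
-N(V(-3*(-2) + W)) = -(-40180 - (-2240)/(-3*(-2) - 10)) = -(-40180 - (-2240)/(6 - 10)) = -(-40180 - (-2240)/(-4)) = -(-40180 - (-2240)*(-1)/4) = -(-40180 - 140*4) = -(-40180 - 560) = -1*(-40740) = 40740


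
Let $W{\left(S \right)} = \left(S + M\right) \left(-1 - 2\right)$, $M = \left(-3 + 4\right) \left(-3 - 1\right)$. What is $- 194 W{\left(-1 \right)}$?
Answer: $-2910$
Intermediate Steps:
$M = -4$ ($M = 1 \left(-4\right) = -4$)
$W{\left(S \right)} = 12 - 3 S$ ($W{\left(S \right)} = \left(S - 4\right) \left(-1 - 2\right) = \left(-4 + S\right) \left(-3\right) = 12 - 3 S$)
$- 194 W{\left(-1 \right)} = - 194 \left(12 - -3\right) = - 194 \left(12 + 3\right) = \left(-194\right) 15 = -2910$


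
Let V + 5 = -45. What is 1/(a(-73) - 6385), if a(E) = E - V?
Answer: -1/6408 ≈ -0.00015605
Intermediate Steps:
V = -50 (V = -5 - 45 = -50)
a(E) = 50 + E (a(E) = E - 1*(-50) = E + 50 = 50 + E)
1/(a(-73) - 6385) = 1/((50 - 73) - 6385) = 1/(-23 - 6385) = 1/(-6408) = -1/6408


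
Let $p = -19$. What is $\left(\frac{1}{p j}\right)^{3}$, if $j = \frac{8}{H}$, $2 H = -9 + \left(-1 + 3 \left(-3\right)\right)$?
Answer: $\frac{1}{4096} \approx 0.00024414$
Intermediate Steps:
$H = - \frac{19}{2}$ ($H = \frac{-9 + \left(-1 + 3 \left(-3\right)\right)}{2} = \frac{-9 - 10}{2} = \frac{1}{2} \left(-19\right) = - \frac{19}{2} \approx -9.5$)
$j = - \frac{16}{19}$ ($j = \frac{8}{- \frac{19}{2}} = 8 \left(- \frac{2}{19}\right) = - \frac{16}{19} \approx -0.8421$)
$\left(\frac{1}{p j}\right)^{3} = \left(\frac{1}{\left(-19\right) \left(- \frac{16}{19}\right)}\right)^{3} = \left(\left(- \frac{1}{19}\right) \left(- \frac{19}{16}\right)\right)^{3} = \left(\frac{1}{16}\right)^{3} = \frac{1}{4096}$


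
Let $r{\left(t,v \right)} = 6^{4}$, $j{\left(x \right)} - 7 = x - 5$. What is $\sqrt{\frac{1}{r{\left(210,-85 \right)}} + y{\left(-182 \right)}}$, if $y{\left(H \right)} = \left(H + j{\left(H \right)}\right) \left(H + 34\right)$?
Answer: $\frac{\sqrt{69434497}}{36} \approx 231.46$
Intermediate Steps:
$j{\left(x \right)} = 2 + x$ ($j{\left(x \right)} = 7 + \left(x - 5\right) = 7 + \left(-5 + x\right) = 2 + x$)
$r{\left(t,v \right)} = 1296$
$y{\left(H \right)} = \left(2 + 2 H\right) \left(34 + H\right)$ ($y{\left(H \right)} = \left(H + \left(2 + H\right)\right) \left(H + 34\right) = \left(2 + 2 H\right) \left(34 + H\right)$)
$\sqrt{\frac{1}{r{\left(210,-85 \right)}} + y{\left(-182 \right)}} = \sqrt{\frac{1}{1296} + \left(68 + 2 \left(-182\right)^{2} + 70 \left(-182\right)\right)} = \sqrt{\frac{1}{1296} + \left(68 + 2 \cdot 33124 - 12740\right)} = \sqrt{\frac{1}{1296} + \left(68 + 66248 - 12740\right)} = \sqrt{\frac{1}{1296} + 53576} = \sqrt{\frac{69434497}{1296}} = \frac{\sqrt{69434497}}{36}$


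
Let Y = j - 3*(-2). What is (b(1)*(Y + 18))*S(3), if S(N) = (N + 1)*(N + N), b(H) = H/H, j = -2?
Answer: 528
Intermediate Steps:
b(H) = 1
S(N) = 2*N*(1 + N) (S(N) = (1 + N)*(2*N) = 2*N*(1 + N))
Y = 4 (Y = -2 - 3*(-2) = -2 + 6 = 4)
(b(1)*(Y + 18))*S(3) = (1*(4 + 18))*(2*3*(1 + 3)) = (1*22)*(2*3*4) = 22*24 = 528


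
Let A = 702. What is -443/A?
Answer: -443/702 ≈ -0.63105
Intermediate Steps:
-443/A = -443/702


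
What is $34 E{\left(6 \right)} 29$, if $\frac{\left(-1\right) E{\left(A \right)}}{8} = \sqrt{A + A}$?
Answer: $- 15776 \sqrt{3} \approx -27325.0$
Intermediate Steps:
$E{\left(A \right)} = - 8 \sqrt{2} \sqrt{A}$ ($E{\left(A \right)} = - 8 \sqrt{A + A} = - 8 \sqrt{2 A} = - 8 \sqrt{2} \sqrt{A}$)
$34 E{\left(6 \right)} 29 = 34 \left(- 8 \sqrt{2} \sqrt{6}\right) 29 = 34 \left(- 16 \sqrt{3}\right) 29 = - 544 \sqrt{3} \cdot 29 = - 15776 \sqrt{3}$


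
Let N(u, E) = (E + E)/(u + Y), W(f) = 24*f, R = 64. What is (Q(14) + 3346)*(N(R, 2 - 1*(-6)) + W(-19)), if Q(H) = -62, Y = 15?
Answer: -118250272/79 ≈ -1.4968e+6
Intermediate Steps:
N(u, E) = 2*E/(15 + u) (N(u, E) = (E + E)/(u + 15) = (2*E)/(15 + u) = 2*E/(15 + u))
(Q(14) + 3346)*(N(R, 2 - 1*(-6)) + W(-19)) = (-62 + 3346)*(2*(2 - 1*(-6))/(15 + 64) + 24*(-19)) = 3284*(2*(2 + 6)/79 - 456) = 3284*(2*8*(1/79) - 456) = 3284*(16/79 - 456) = 3284*(-36008/79) = -118250272/79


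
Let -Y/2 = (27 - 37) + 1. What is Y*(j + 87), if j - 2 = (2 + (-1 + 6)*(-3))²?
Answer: 4644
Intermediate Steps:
Y = 18 (Y = -2*((27 - 37) + 1) = -2*(-10 + 1) = -2*(-9) = 18)
j = 171 (j = 2 + (2 + (-1 + 6)*(-3))² = 2 + (2 + 5*(-3))² = 2 + (2 - 15)² = 2 + (-13)² = 2 + 169 = 171)
Y*(j + 87) = 18*(171 + 87) = 18*258 = 4644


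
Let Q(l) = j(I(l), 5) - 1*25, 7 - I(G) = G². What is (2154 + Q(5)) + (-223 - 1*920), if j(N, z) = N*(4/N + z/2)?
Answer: 945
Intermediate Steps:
I(G) = 7 - G²
j(N, z) = N*(z/2 + 4/N) (j(N, z) = N*(4/N + z*(½)) = N*(4/N + z/2) = N*(z/2 + 4/N))
Q(l) = -7/2 - 5*l²/2 (Q(l) = (4 + (½)*(7 - l²)*5) - 1*25 = (4 + (35/2 - 5*l²/2)) - 25 = (43/2 - 5*l²/2) - 25 = -7/2 - 5*l²/2)
(2154 + Q(5)) + (-223 - 1*920) = (2154 + (-7/2 - 5/2*5²)) + (-223 - 1*920) = (2154 + (-7/2 - 5/2*25)) + (-223 - 920) = (2154 + (-7/2 - 125/2)) - 1143 = (2154 - 66) - 1143 = 2088 - 1143 = 945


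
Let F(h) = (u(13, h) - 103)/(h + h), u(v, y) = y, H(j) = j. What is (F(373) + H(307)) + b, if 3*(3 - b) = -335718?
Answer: 41856703/373 ≈ 1.1222e+5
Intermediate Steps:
F(h) = (-103 + h)/(2*h) (F(h) = (h - 103)/(h + h) = (-103 + h)/((2*h)) = (-103 + h)*(1/(2*h)) = (-103 + h)/(2*h))
b = 111909 (b = 3 - ⅓*(-335718) = 3 + 111906 = 111909)
(F(373) + H(307)) + b = ((½)*(-103 + 373)/373 + 307) + 111909 = ((½)*(1/373)*270 + 307) + 111909 = (135/373 + 307) + 111909 = 114646/373 + 111909 = 41856703/373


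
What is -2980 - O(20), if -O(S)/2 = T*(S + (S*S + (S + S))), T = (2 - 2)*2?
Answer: -2980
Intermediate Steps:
T = 0 (T = 0*2 = 0)
O(S) = 0 (O(S) = -0*(S + (S*S + (S + S))) = -0*(S + (S² + 2*S)) = -0*(S² + 3*S) = -2*0 = 0)
-2980 - O(20) = -2980 - 1*0 = -2980 + 0 = -2980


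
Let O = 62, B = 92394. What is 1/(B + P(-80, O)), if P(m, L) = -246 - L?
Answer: 1/92086 ≈ 1.0859e-5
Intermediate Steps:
1/(B + P(-80, O)) = 1/(92394 + (-246 - 1*62)) = 1/(92394 + (-246 - 62)) = 1/(92394 - 308) = 1/92086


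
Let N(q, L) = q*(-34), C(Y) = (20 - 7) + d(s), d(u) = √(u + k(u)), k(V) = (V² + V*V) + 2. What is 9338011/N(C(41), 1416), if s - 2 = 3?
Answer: -121394143/3808 + 9338011*√57/3808 ≈ -13365.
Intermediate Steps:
s = 5 (s = 2 + 3 = 5)
k(V) = 2 + 2*V² (k(V) = (V² + V²) + 2 = 2*V² + 2 = 2 + 2*V²)
d(u) = √(2 + u + 2*u²) (d(u) = √(u + (2 + 2*u²)) = √(2 + u + 2*u²))
C(Y) = 13 + √57 (C(Y) = (20 - 7) + √(2 + 5 + 2*5²) = 13 + √(2 + 5 + 2*25) = 13 + √(2 + 5 + 50) = 13 + √57)
N(q, L) = -34*q
9338011/N(C(41), 1416) = 9338011/((-34*(13 + √57))) = 9338011/(-442 - 34*√57)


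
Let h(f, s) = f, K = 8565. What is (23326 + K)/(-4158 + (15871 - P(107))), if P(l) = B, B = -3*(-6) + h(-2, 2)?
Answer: 31891/11697 ≈ 2.7264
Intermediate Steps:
B = 16 (B = -3*(-6) - 2 = 18 - 2 = 16)
P(l) = 16
(23326 + K)/(-4158 + (15871 - P(107))) = (23326 + 8565)/(-4158 + (15871 - 1*16)) = 31891/(-4158 + (15871 - 16)) = 31891/(-4158 + 15855) = 31891/11697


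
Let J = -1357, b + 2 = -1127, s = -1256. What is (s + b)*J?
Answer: 3236445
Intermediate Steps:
b = -1129 (b = -2 - 1127 = -1129)
(s + b)*J = (-1256 - 1129)*(-1357) = -2385*(-1357) = 3236445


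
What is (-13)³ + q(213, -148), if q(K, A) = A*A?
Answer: 19707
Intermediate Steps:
q(K, A) = A²
(-13)³ + q(213, -148) = (-13)³ + (-148)² = -2197 + 21904 = 19707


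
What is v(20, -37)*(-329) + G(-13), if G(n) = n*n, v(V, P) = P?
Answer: 12342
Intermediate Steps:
G(n) = n²
v(20, -37)*(-329) + G(-13) = -37*(-329) + (-13)² = 12173 + 169 = 12342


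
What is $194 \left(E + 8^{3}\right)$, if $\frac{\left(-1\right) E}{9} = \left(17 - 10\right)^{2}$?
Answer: $13774$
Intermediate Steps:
$E = -441$ ($E = - 9 \left(17 - 10\right)^{2} = - 9 \cdot 7^{2} = \left(-9\right) 49 = -441$)
$194 \left(E + 8^{3}\right) = 194 \left(-441 + 8^{3}\right) = 194 \left(-441 + 512\right) = 194 \cdot 71 = 13774$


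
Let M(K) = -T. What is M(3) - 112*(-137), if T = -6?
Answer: 15350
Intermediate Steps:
M(K) = 6 (M(K) = -1*(-6) = 6)
M(3) - 112*(-137) = 6 - 112*(-137) = 6 + 15344 = 15350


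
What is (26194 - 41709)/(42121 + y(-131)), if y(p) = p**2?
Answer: -15515/59282 ≈ -0.26171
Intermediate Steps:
(26194 - 41709)/(42121 + y(-131)) = (26194 - 41709)/(42121 + (-131)**2) = -15515/(42121 + 17161) = -15515/59282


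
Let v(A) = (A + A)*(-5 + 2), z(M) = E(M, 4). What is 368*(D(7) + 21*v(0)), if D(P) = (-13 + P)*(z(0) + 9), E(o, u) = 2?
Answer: -24288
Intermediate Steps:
z(M) = 2
v(A) = -6*A (v(A) = (2*A)*(-3) = -6*A)
D(P) = -143 + 11*P (D(P) = (-13 + P)*(2 + 9) = (-13 + P)*11 = -143 + 11*P)
368*(D(7) + 21*v(0)) = 368*((-143 + 11*7) + 21*(-6*0)) = 368*((-143 + 77) + 21*0) = 368*(-66 + 0) = 368*(-66) = -24288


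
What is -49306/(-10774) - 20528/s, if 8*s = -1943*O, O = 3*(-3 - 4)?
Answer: 121241671/219805761 ≈ 0.55159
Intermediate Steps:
O = -21 (O = 3*(-7) = -21)
s = 40803/8 (s = (-1943*(-21))/8 = (⅛)*40803 = 40803/8 ≈ 5100.4)
-49306/(-10774) - 20528/s = -49306/(-10774) - 20528/40803/8 = -49306*(-1/10774) - 20528*8/40803 = 24653/5387 - 164224/40803 = 121241671/219805761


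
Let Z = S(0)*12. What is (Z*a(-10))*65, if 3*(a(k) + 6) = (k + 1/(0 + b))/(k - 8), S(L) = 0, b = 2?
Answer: 0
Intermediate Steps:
Z = 0 (Z = 0*12 = 0)
a(k) = -6 + (½ + k)/(3*(-8 + k)) (a(k) = -6 + ((k + 1/(0 + 2))/(k - 8))/3 = -6 + ((k + 1/2)/(-8 + k))/3 = -6 + ((k + ½)/(-8 + k))/3 = -6 + ((½ + k)/(-8 + k))/3 = -6 + (½ + k)/(3*(-8 + k)))
(Z*a(-10))*65 = (0*(17*(17 - 2*(-10))/(6*(-8 - 10))))*65 = (0*((17/6)*(17 + 20)/(-18)))*65 = (0*((17/6)*(-1/18)*37))*65 = (0*(-629/108))*65 = 0*65 = 0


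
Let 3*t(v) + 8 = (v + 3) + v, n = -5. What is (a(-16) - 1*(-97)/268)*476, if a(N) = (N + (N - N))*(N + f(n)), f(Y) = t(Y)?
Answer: 10727255/67 ≈ 1.6011e+5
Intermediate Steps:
t(v) = -5/3 + 2*v/3 (t(v) = -8/3 + ((v + 3) + v)/3 = -8/3 + ((3 + v) + v)/3 = -8/3 + (3 + 2*v)/3 = -8/3 + (1 + 2*v/3) = -5/3 + 2*v/3)
f(Y) = -5/3 + 2*Y/3
a(N) = N*(-5 + N) (a(N) = (N + (N - N))*(N + (-5/3 + (2/3)*(-5))) = (N + 0)*(N + (-5/3 - 10/3)) = N*(N - 5) = N*(-5 + N))
(a(-16) - 1*(-97)/268)*476 = (-16*(-5 - 16) - 1*(-97)/268)*476 = (-16*(-21) + 97*(1/268))*476 = (336 + 97/268)*476 = (90145/268)*476 = 10727255/67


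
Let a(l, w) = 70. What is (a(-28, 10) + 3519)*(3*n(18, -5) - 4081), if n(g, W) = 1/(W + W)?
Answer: -146477857/10 ≈ -1.4648e+7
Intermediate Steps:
n(g, W) = 1/(2*W)
(a(-28, 10) + 3519)*(3*n(18, -5) - 4081) = (70 + 3519)*(3*((1/2)/(-5)) - 4081) = 3589*(3*((1/2)*(-1/5)) - 4081) = 3589*(3*(-1/10) - 4081) = 3589*(-3/10 - 4081) = 3589*(-40813/10) = -146477857/10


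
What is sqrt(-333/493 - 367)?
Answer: 4*I*sqrt(5585197)/493 ≈ 19.175*I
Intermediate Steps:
sqrt(-333/493 - 367) = sqrt(-181264/493) = 4*I*sqrt(5585197)/493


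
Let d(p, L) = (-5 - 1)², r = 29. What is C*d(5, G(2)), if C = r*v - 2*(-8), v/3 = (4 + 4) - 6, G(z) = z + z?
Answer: 6840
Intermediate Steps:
G(z) = 2*z
v = 6 (v = 3*((4 + 4) - 6) = 3*(8 - 6) = 3*2 = 6)
d(p, L) = 36 (d(p, L) = (-6)² = 36)
C = 190 (C = 29*6 - 2*(-8) = 174 + 16 = 190)
C*d(5, G(2)) = 190*36 = 6840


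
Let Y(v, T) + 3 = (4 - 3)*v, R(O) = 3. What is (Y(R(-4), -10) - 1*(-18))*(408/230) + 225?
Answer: 29547/115 ≈ 256.93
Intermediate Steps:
Y(v, T) = -3 + v (Y(v, T) = -3 + (4 - 3)*v = -3 + 1*v = -3 + v)
(Y(R(-4), -10) - 1*(-18))*(408/230) + 225 = ((-3 + 3) - 1*(-18))*(408/230) + 225 = (0 + 18)*(408*(1/230)) + 225 = 18*(204/115) + 225 = 3672/115 + 225 = 29547/115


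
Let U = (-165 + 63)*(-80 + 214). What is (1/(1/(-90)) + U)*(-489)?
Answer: 6727662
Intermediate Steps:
U = -13668 (U = -102*134 = -13668)
(1/(1/(-90)) + U)*(-489) = (1/(1/(-90)) - 13668)*(-489) = (1/(-1/90) - 13668)*(-489) = (-90 - 13668)*(-489) = -13758*(-489) = 6727662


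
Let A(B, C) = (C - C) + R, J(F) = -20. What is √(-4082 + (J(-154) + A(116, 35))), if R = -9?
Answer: I*√4111 ≈ 64.117*I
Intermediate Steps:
A(B, C) = -9 (A(B, C) = (C - C) - 9 = 0 - 9 = -9)
√(-4082 + (J(-154) + A(116, 35))) = √(-4082 + (-20 - 9)) = √(-4082 - 29) = √(-4111) = I*√4111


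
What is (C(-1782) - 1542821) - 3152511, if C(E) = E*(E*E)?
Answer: -5663479100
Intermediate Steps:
C(E) = E³ (C(E) = E*E² = E³)
(C(-1782) - 1542821) - 3152511 = ((-1782)³ - 1542821) - 3152511 = (-5658783768 - 1542821) - 3152511 = -5660326589 - 3152511 = -5663479100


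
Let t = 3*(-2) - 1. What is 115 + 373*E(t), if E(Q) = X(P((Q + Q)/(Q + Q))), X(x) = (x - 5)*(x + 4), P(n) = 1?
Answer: -7345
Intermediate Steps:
t = -7 (t = -6 - 1 = -7)
X(x) = (-5 + x)*(4 + x)
E(Q) = -20 (E(Q) = -20 + 1² - 1*1 = -20 + 1 - 1 = -20)
115 + 373*E(t) = 115 + 373*(-20) = 115 - 7460 = -7345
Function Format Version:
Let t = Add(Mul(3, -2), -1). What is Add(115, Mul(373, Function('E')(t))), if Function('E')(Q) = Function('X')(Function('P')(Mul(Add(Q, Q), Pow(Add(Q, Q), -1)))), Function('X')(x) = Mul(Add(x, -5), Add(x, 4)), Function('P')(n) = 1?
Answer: -7345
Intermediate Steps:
t = -7 (t = Add(-6, -1) = -7)
Function('X')(x) = Mul(Add(-5, x), Add(4, x))
Function('E')(Q) = -20 (Function('E')(Q) = Add(-20, Pow(1, 2), Mul(-1, 1)) = Add(-20, 1, -1) = -20)
Add(115, Mul(373, Function('E')(t))) = Add(115, Mul(373, -20)) = Add(115, -7460) = -7345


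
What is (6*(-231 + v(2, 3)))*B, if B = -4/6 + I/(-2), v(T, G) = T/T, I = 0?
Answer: 920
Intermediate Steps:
v(T, G) = 1
B = -⅔ (B = -4/6 + 0/(-2) = -4*⅙ + 0*(-½) = -⅔ + 0 = -⅔ ≈ -0.66667)
(6*(-231 + v(2, 3)))*B = (6*(-231 + 1))*(-⅔) = (6*(-230))*(-⅔) = -1380*(-⅔) = 920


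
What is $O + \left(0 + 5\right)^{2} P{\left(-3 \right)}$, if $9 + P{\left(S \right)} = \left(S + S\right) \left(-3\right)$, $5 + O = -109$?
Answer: $111$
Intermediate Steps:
$O = -114$ ($O = -5 - 109 = -114$)
$P{\left(S \right)} = -9 - 6 S$ ($P{\left(S \right)} = -9 + \left(S + S\right) \left(-3\right) = -9 + 2 S \left(-3\right) = -9 - 6 S$)
$O + \left(0 + 5\right)^{2} P{\left(-3 \right)} = -114 + \left(0 + 5\right)^{2} \left(-9 - -18\right) = -114 + 5^{2} \left(-9 + 18\right) = -114 + 25 \cdot 9 = -114 + 225 = 111$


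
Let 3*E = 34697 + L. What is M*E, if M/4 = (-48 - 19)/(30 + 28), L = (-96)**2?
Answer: -5884342/87 ≈ -67636.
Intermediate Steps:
L = 9216
E = 43913/3 (E = (34697 + 9216)/3 = (1/3)*43913 = 43913/3 ≈ 14638.)
M = -134/29 (M = 4*((-48 - 19)/(30 + 28)) = 4*(-67/58) = -134/29 ≈ -4.6207)
M*E = -134/29*43913/3 = -5884342/87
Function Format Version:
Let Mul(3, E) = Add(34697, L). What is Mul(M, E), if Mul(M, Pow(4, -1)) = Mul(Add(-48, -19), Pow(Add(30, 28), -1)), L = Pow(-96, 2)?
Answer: Rational(-5884342, 87) ≈ -67636.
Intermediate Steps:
L = 9216
E = Rational(43913, 3) (E = Mul(Rational(1, 3), Add(34697, 9216)) = Mul(Rational(1, 3), 43913) = Rational(43913, 3) ≈ 14638.)
M = Rational(-134, 29) (M = Mul(4, Mul(Add(-48, -19), Pow(Add(30, 28), -1))) = Mul(4, Mul(-67, Pow(58, -1))) = Mul(4, Mul(-67, Rational(1, 58))) = Mul(4, Rational(-67, 58)) = Rational(-134, 29) ≈ -4.6207)
Mul(M, E) = Mul(Rational(-134, 29), Rational(43913, 3)) = Rational(-5884342, 87)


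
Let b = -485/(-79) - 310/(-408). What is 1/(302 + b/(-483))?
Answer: 7784028/2350665271 ≈ 0.0033114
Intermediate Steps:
b = 111185/16116 (b = -485*(-1/79) - 310*(-1/408) = 485/79 + 155/204 = 111185/16116 ≈ 6.8990)
1/(302 + b/(-483)) = 1/(302 + (111185/16116)/(-483)) = 1/(302 + (111185/16116)*(-1/483)) = 1/(302 - 111185/7784028) = 1/(2350665271/7784028) = 7784028/2350665271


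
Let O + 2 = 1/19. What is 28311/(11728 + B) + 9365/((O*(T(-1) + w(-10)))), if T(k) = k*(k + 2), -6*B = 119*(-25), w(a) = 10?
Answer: -12993721327/24423219 ≈ -532.02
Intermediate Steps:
B = 2975/6 (B = -119*(-25)/6 = -⅙*(-2975) = 2975/6 ≈ 495.83)
O = -37/19 (O = -2 + 1/19 = -37/19 ≈ -1.9474)
T(k) = k*(2 + k)
28311/(11728 + B) + 9365/((O*(T(-1) + w(-10)))) = 28311/(11728 + 2975/6) + 9365/((-37*(-(2 - 1) + 10)/19)) = 28311/(73343/6) + 9365/((-37*(-1*1 + 10)/19)) = 28311*(6/73343) + 9365/((-37*(-1 + 10)/19)) = 169866/73343 + 9365/((-37/19*9)) = 169866/73343 + 9365/(-333/19) = 169866/73343 + 9365*(-19/333) = 169866/73343 - 177935/333 = -12993721327/24423219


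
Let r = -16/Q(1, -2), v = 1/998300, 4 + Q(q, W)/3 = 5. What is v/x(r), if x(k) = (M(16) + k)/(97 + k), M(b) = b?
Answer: 11/1277824 ≈ 8.6084e-6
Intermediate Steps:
Q(q, W) = 3 (Q(q, W) = -12 + 3*5 = -12 + 15 = 3)
v = 1/998300 ≈ 1.0017e-6
r = -16/3 ≈ -5.3333
x(k) = (16 + k)/(97 + k)
v/x(r) = 1/(998300*(((16 - 16/3)/(97 - 16/3)))) = 1/(998300*(((32/3)/(275/3)))) = 1/(998300*(((3/275)*(32/3)))) = 1/(998300*(32/275)) = (1/998300)*(275/32) = 11/1277824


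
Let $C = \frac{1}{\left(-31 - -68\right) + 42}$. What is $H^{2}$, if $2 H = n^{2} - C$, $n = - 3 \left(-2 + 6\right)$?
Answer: $\frac{129390625}{24964} \approx 5183.1$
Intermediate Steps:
$n = -12$ ($n = \left(-3\right) 4 = -12$)
$C = \frac{1}{79}$ ($C = \frac{1}{\left(-31 + 68\right) + 42} = \frac{1}{37 + 42} = \frac{1}{79} \approx 0.012658$)
$H = \frac{11375}{158}$ ($H = \frac{\left(-12\right)^{2} - \frac{1}{79}}{2} = \frac{144 - \frac{1}{79}}{2} = \frac{1}{2} \cdot \frac{11375}{79} = \frac{11375}{158} \approx 71.994$)
$H^{2} = \left(\frac{11375}{158}\right)^{2} = \frac{129390625}{24964}$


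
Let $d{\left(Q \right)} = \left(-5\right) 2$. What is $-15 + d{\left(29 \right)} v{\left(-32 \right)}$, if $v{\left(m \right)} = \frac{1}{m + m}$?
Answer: $- \frac{475}{32} \approx -14.844$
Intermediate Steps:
$v{\left(m \right)} = \frac{1}{2 m}$
$d{\left(Q \right)} = -10$
$-15 + d{\left(29 \right)} v{\left(-32 \right)} = -15 - 10 \frac{1}{2 \left(-32\right)} = -15 - 10 \cdot \frac{1}{2} \left(- \frac{1}{32}\right) = -15 - - \frac{5}{32} = -15 + \frac{5}{32} = - \frac{475}{32}$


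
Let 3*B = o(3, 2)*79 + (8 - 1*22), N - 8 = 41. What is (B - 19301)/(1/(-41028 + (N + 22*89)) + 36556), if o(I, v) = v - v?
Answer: -753326419/1426451675 ≈ -0.52811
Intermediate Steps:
o(I, v) = 0
N = 49 (N = 8 + 41 = 49)
B = -14/3 (B = (0*79 + (8 - 1*22))/3 = (0 + (8 - 22))/3 = (0 - 14)/3 = (⅓)*(-14) = -14/3 ≈ -4.6667)
(B - 19301)/(1/(-41028 + (N + 22*89)) + 36556) = (-14/3 - 19301)/(1/(-41028 + (49 + 22*89)) + 36556) = -57917/(3*(1/(-41028 + (49 + 1958)) + 36556)) = -57917/(3*(1/(-41028 + 2007) + 36556)) = -57917/(3*(1/(-39021) + 36556)) = -57917/(3*(-1/39021 + 36556)) = -57917/(3*1426451675/39021) = -57917/3*39021/1426451675 = -753326419/1426451675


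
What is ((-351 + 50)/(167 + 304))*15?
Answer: -1505/157 ≈ -9.5860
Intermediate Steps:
((-351 + 50)/(167 + 304))*15 = -301/471*15 = -1505/157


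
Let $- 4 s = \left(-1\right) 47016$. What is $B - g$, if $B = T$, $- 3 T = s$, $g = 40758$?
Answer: $-44676$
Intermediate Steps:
$s = 11754$ ($s = - \frac{\left(-1\right) 47016}{4} = \left(- \frac{1}{4}\right) \left(-47016\right) = 11754$)
$T = -3918$ ($T = \left(- \frac{1}{3}\right) 11754 = -3918$)
$B = -3918$
$B - g = -3918 - 40758 = -44676$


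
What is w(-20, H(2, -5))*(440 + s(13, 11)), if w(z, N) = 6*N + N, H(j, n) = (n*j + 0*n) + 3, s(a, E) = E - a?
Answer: -21462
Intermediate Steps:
H(j, n) = 3 + j*n (H(j, n) = (j*n + 0) + 3 = j*n + 3 = 3 + j*n)
w(z, N) = 7*N
w(-20, H(2, -5))*(440 + s(13, 11)) = (7*(3 + 2*(-5)))*(440 + (11 - 1*13)) = (7*(3 - 10))*(440 + (11 - 13)) = (7*(-7))*(440 - 2) = -49*438 = -21462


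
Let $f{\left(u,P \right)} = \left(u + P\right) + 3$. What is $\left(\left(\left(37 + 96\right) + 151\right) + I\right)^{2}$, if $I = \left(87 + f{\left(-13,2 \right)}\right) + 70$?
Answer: $187489$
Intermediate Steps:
$f{\left(u,P \right)} = 3 + P + u$ ($f{\left(u,P \right)} = \left(P + u\right) + 3 = 3 + P + u$)
$I = 149$ ($I = \left(87 + \left(3 + 2 - 13\right)\right) + 70 = \left(87 - 8\right) + 70 = 79 + 70 = 149$)
$\left(\left(\left(37 + 96\right) + 151\right) + I\right)^{2} = \left(\left(\left(37 + 96\right) + 151\right) + 149\right)^{2} = \left(\left(133 + 151\right) + 149\right)^{2} = \left(284 + 149\right)^{2} = 433^{2} = 187489$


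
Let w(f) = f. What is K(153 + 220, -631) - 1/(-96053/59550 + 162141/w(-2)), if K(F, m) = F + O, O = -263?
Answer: 265531467815/2413922164 ≈ 110.00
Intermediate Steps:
K(F, m) = -263 + F (K(F, m) = F - 263 = -263 + F)
K(153 + 220, -631) - 1/(-96053/59550 + 162141/w(-2)) = (-263 + (153 + 220)) - 1/(-96053/59550 + 162141/(-2)) = (-263 + 373) - 1/(-96053*1/59550 + 162141*(-½)) = 110 - 1/(-96053/59550 - 162141/2) = 110 - 1/(-2413922164/29775) = 110 - 1*(-29775/2413922164) = 110 + 29775/2413922164 = 265531467815/2413922164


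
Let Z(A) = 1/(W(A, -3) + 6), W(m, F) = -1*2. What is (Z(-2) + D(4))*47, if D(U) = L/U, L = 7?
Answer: 94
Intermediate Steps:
W(m, F) = -2
Z(A) = ¼ (Z(A) = 1/(-2 + 6) = 1/4 = ¼)
D(U) = 7/U
(Z(-2) + D(4))*47 = (¼ + 7/4)*47 = 2*47 = 94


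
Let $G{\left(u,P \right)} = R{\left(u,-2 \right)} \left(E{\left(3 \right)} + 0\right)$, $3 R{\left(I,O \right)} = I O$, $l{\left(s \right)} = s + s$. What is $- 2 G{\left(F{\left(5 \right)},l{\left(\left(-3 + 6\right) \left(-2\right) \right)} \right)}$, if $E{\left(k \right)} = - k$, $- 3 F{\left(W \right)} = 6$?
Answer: $8$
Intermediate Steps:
$l{\left(s \right)} = 2 s$
$F{\left(W \right)} = -2$ ($F{\left(W \right)} = \left(- \frac{1}{3}\right) 6 = -2$)
$R{\left(I,O \right)} = \frac{I O}{3}$
$G{\left(u,P \right)} = 2 u$ ($G{\left(u,P \right)} = \frac{1}{3} u \left(-2\right) \left(\left(-1\right) 3 + 0\right) = - \frac{2 u}{3} \left(-3 + 0\right) = - \frac{2 u}{3} \left(-3\right) = 2 u$)
$- 2 G{\left(F{\left(5 \right)},l{\left(\left(-3 + 6\right) \left(-2\right) \right)} \right)} = - 2 \cdot 2 \left(-2\right) = \left(-2\right) \left(-4\right) = 8$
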